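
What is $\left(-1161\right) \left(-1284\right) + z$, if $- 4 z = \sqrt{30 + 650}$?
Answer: $1490724 - \frac{\sqrt{170}}{2} \approx 1.4907 \cdot 10^{6}$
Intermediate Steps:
$z = - \frac{\sqrt{170}}{2}$ ($z = - \frac{\sqrt{30 + 650}}{4} = - \frac{\sqrt{680}}{4} = - \frac{2 \sqrt{170}}{4} = - \frac{\sqrt{170}}{2} \approx -6.5192$)
$\left(-1161\right) \left(-1284\right) + z = \left(-1161\right) \left(-1284\right) - \frac{\sqrt{170}}{2} = 1490724 - \frac{\sqrt{170}}{2}$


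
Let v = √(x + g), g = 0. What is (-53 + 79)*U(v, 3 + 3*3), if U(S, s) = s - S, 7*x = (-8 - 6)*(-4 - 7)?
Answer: 312 - 26*√22 ≈ 190.05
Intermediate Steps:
x = 22 (x = ((-8 - 6)*(-4 - 7))/7 = (-14*(-11))/7 = (⅐)*154 = 22)
v = √22 (v = √(22 + 0) = √22 ≈ 4.6904)
(-53 + 79)*U(v, 3 + 3*3) = (-53 + 79)*((3 + 3*3) - √22) = 26*((3 + 9) - √22) = 26*(12 - √22) = 312 - 26*√22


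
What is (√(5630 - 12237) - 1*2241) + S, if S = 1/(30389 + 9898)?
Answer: -90283166/40287 + I*√6607 ≈ -2241.0 + 81.283*I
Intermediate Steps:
S = 1/40287 ≈ 2.4822e-5
(√(5630 - 12237) - 1*2241) + S = (√(5630 - 12237) - 1*2241) + 1/40287 = (√(-6607) - 2241) + 1/40287 = (I*√6607 - 2241) + 1/40287 = (-2241 + I*√6607) + 1/40287 = -90283166/40287 + I*√6607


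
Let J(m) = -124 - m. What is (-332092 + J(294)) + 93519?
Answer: -238991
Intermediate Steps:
(-332092 + J(294)) + 93519 = (-332092 + (-124 - 1*294)) + 93519 = (-332092 + (-124 - 294)) + 93519 = (-332092 - 418) + 93519 = -332510 + 93519 = -238991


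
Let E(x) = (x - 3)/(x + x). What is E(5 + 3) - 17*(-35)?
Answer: 9525/16 ≈ 595.31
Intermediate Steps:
E(x) = (-3 + x)/(2*x) (E(x) = (-3 + x)/((2*x)) = (-3 + x)*(1/(2*x)) = (-3 + x)/(2*x))
E(5 + 3) - 17*(-35) = (-3 + (5 + 3))/(2*(5 + 3)) - 17*(-35) = (½)*(-3 + 8)/8 + 595 = (½)*(⅛)*5 + 595 = 5/16 + 595 = 9525/16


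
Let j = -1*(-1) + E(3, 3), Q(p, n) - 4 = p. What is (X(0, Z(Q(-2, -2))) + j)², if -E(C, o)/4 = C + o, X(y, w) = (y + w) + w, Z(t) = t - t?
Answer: 529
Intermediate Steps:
Q(p, n) = 4 + p
Z(t) = 0
X(y, w) = y + 2*w (X(y, w) = (w + y) + w = y + 2*w)
E(C, o) = -4*C - 4*o (E(C, o) = -4*(C + o) = -4*C - 4*o)
j = -23 (j = -1*(-1) + (-4*3 - 4*3) = 1 + (-12 - 12) = 1 - 24 = -23)
(X(0, Z(Q(-2, -2))) + j)² = ((0 + 2*0) - 23)² = ((0 + 0) - 23)² = (0 - 23)² = (-23)² = 529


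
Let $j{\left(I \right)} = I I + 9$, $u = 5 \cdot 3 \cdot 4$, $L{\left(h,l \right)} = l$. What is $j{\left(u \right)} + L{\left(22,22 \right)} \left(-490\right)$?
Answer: $-7171$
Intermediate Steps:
$u = 60$ ($u = 15 \cdot 4 = 60$)
$j{\left(I \right)} = 9 + I^{2}$ ($j{\left(I \right)} = I^{2} + 9 = 9 + I^{2}$)
$j{\left(u \right)} + L{\left(22,22 \right)} \left(-490\right) = \left(9 + 60^{2}\right) + 22 \left(-490\right) = \left(9 + 3600\right) - 10780 = 3609 - 10780 = -7171$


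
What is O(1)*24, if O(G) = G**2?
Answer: 24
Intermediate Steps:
O(1)*24 = 1**2*24 = 1*24 = 24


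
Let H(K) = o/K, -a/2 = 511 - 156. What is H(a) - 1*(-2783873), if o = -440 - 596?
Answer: 988275433/355 ≈ 2.7839e+6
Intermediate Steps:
o = -1036
a = -710 (a = -2*(511 - 156) = -2*355 = -710)
H(K) = -1036/K
H(a) - 1*(-2783873) = -1036/(-710) - 1*(-2783873) = -1036*(-1/710) + 2783873 = 518/355 + 2783873 = 988275433/355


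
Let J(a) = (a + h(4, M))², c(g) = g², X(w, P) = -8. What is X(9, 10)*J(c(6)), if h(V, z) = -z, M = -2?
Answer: -11552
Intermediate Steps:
J(a) = (2 + a)² (J(a) = (a - 1*(-2))² = (a + 2)² = (2 + a)²)
X(9, 10)*J(c(6)) = -8*(2 + 6²)² = -8*(2 + 36)² = -8*38² = -8*1444 = -11552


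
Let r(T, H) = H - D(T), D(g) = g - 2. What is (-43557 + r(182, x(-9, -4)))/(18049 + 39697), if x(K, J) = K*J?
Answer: -43701/57746 ≈ -0.75678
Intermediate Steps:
D(g) = -2 + g
x(K, J) = J*K
r(T, H) = 2 + H - T (r(T, H) = H - (-2 + T) = H + (2 - T) = 2 + H - T)
(-43557 + r(182, x(-9, -4)))/(18049 + 39697) = (-43557 + (2 - 4*(-9) - 1*182))/(18049 + 39697) = (-43557 + (2 + 36 - 182))/57746 = (-43557 - 144)*(1/57746) = -43701*1/57746 = -43701/57746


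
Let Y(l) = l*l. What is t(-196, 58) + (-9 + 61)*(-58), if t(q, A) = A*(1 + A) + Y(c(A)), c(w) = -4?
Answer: 422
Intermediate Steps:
Y(l) = l²
t(q, A) = 16 + A*(1 + A) (t(q, A) = A*(1 + A) + (-4)² = A*(1 + A) + 16 = 16 + A*(1 + A))
t(-196, 58) + (-9 + 61)*(-58) = (16 + 58 + 58²) + (-9 + 61)*(-58) = (16 + 58 + 3364) + 52*(-58) = 3438 - 3016 = 422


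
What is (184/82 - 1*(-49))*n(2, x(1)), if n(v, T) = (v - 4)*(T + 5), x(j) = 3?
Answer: -33616/41 ≈ -819.90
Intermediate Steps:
n(v, T) = (-4 + v)*(5 + T)
(184/82 - 1*(-49))*n(2, x(1)) = (184/82 - 1*(-49))*(-20 - 4*3 + 5*2 + 3*2) = (184*(1/82) + 49)*(-20 - 12 + 10 + 6) = (92/41 + 49)*(-16) = (2101/41)*(-16) = -33616/41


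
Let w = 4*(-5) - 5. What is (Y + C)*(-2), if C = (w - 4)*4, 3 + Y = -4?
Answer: 246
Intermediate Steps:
Y = -7 (Y = -3 - 4 = -7)
w = -25 (w = -20 - 5 = -25)
C = -116 (C = (-25 - 4)*4 = -29*4 = -116)
(Y + C)*(-2) = (-7 - 116)*(-2) = -123*(-2) = 246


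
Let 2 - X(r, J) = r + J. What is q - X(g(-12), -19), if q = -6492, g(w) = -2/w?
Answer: -39077/6 ≈ -6512.8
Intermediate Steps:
X(r, J) = 2 - J - r (X(r, J) = 2 - (r + J) = 2 - (J + r) = 2 + (-J - r) = 2 - J - r)
q - X(g(-12), -19) = -6492 - (2 - 1*(-19) - (-2)/(-12)) = -6492 - (2 + 19 - (-2)*(-1)/12) = -6492 - (2 + 19 - 1*1/6) = -6492 - (2 + 19 - 1/6) = -6492 - 1*125/6 = -6492 - 125/6 = -39077/6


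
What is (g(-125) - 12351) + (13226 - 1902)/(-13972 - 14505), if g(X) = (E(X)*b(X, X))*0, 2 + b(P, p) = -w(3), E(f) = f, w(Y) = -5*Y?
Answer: -351730751/28477 ≈ -12351.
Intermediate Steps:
b(P, p) = 13 (b(P, p) = -2 - (-5)*3 = -2 - 1*(-15) = -2 + 15 = 13)
g(X) = 0 (g(X) = (X*13)*0 = (13*X)*0 = 0)
(g(-125) - 12351) + (13226 - 1902)/(-13972 - 14505) = (0 - 12351) + (13226 - 1902)/(-13972 - 14505) = -12351 + 11324/(-28477) = -12351 + 11324*(-1/28477) = -12351 - 11324/28477 = -351730751/28477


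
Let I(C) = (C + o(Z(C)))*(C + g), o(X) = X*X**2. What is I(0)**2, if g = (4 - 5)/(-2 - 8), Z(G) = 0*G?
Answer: 0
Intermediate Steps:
Z(G) = 0
o(X) = X**3
g = 1/10 (g = -1/(-10) = -1*(-1/10) = 1/10 ≈ 0.10000)
I(C) = C*(1/10 + C) (I(C) = (C + 0**3)*(C + 1/10) = (C + 0)*(1/10 + C) = C*(1/10 + C))
I(0)**2 = (0*(1/10 + 0))**2 = (0*(1/10))**2 = 0**2 = 0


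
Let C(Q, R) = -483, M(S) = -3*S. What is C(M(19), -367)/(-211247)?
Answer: 483/211247 ≈ 0.0022864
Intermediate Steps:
C(M(19), -367)/(-211247) = -483/(-211247) = -483*(-1/211247) = 483/211247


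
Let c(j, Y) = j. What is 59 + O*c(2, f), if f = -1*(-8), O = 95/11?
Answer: 839/11 ≈ 76.273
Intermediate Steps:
O = 95/11 (O = 95*(1/11) = 95/11 ≈ 8.6364)
f = 8
59 + O*c(2, f) = 59 + (95/11)*2 = 59 + 190/11 = 839/11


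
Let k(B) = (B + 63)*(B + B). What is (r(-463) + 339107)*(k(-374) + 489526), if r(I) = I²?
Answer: 399694907304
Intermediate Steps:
k(B) = 2*B*(63 + B) (k(B) = (63 + B)*(2*B) = 2*B*(63 + B))
(r(-463) + 339107)*(k(-374) + 489526) = ((-463)² + 339107)*(2*(-374)*(63 - 374) + 489526) = (214369 + 339107)*(2*(-374)*(-311) + 489526) = 553476*(232628 + 489526) = 553476*722154 = 399694907304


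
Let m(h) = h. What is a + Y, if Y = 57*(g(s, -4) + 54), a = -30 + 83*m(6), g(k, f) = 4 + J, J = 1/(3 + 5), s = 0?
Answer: 30249/8 ≈ 3781.1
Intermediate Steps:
J = 1/8 ≈ 0.12500
g(k, f) = 33/8 (g(k, f) = 4 + 1/8 = 33/8)
a = 468 (a = -30 + 83*6 = -30 + 498 = 468)
Y = 26505/8 (Y = 57*(33/8 + 54) = 57*(465/8) = 26505/8 ≈ 3313.1)
a + Y = 468 + 26505/8 = 30249/8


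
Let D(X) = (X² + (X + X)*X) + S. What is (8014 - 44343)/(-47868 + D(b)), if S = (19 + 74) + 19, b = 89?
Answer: 36329/23993 ≈ 1.5142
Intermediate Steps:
S = 112 (S = 93 + 19 = 112)
D(X) = 112 + 3*X² (D(X) = (X² + (X + X)*X) + 112 = (X² + (2*X)*X) + 112 = (X² + 2*X²) + 112 = 3*X² + 112 = 112 + 3*X²)
(8014 - 44343)/(-47868 + D(b)) = (8014 - 44343)/(-47868 + (112 + 3*89²)) = -36329/(-47868 + (112 + 3*7921)) = -36329/(-47868 + (112 + 23763)) = -36329/(-47868 + 23875) = -36329/(-23993) = -36329*(-1/23993) = 36329/23993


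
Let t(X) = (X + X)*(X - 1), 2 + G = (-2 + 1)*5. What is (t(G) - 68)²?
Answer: 1936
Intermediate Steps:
G = -7 (G = -2 + (-2 + 1)*5 = -2 - 1*5 = -2 - 5 = -7)
t(X) = 2*X*(-1 + X) (t(X) = (2*X)*(-1 + X) = 2*X*(-1 + X))
(t(G) - 68)² = (2*(-7)*(-1 - 7) - 68)² = (2*(-7)*(-8) - 68)² = (112 - 68)² = 44² = 1936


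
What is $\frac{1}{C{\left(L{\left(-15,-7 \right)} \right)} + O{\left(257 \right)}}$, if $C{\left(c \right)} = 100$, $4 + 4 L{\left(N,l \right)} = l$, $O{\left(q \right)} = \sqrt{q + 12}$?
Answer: $\frac{100}{9731} - \frac{\sqrt{269}}{9731} \approx 0.008591$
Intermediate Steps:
$O{\left(q \right)} = \sqrt{12 + q}$
$L{\left(N,l \right)} = -1 + \frac{l}{4}$
$\frac{1}{C{\left(L{\left(-15,-7 \right)} \right)} + O{\left(257 \right)}} = \frac{1}{100 + \sqrt{12 + 257}} = \frac{1}{100 + \sqrt{269}}$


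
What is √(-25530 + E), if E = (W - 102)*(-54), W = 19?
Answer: 2*I*√5262 ≈ 145.08*I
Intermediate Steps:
E = 4482 (E = (19 - 102)*(-54) = -83*(-54) = 4482)
√(-25530 + E) = √(-25530 + 4482) = √(-21048) = 2*I*√5262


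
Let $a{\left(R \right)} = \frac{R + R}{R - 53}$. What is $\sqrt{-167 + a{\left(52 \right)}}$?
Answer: $i \sqrt{271} \approx 16.462 i$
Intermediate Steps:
$a{\left(R \right)} = \frac{2 R}{-53 + R}$
$\sqrt{-167 + a{\left(52 \right)}} = \sqrt{-167 + 2 \cdot 52 \frac{1}{-53 + 52}} = \sqrt{-167 + 2 \cdot 52 \frac{1}{-1}} = \sqrt{-167 + 2 \cdot 52 \left(-1\right)} = \sqrt{-167 - 104} = \sqrt{-271} = i \sqrt{271}$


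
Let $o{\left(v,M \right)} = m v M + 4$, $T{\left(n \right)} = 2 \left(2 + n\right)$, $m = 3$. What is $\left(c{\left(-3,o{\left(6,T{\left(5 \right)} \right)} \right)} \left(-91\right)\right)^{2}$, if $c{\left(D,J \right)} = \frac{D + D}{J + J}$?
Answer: $\frac{74529}{65536} \approx 1.1372$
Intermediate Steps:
$T{\left(n \right)} = 4 + 2 n$
$o{\left(v,M \right)} = 4 + 3 M v$ ($o{\left(v,M \right)} = 3 v M + 4 = 3 M v + 4 = 4 + 3 M v$)
$c{\left(D,J \right)} = \frac{D}{J}$ ($c{\left(D,J \right)} = \frac{2 D}{2 J} = 2 D \frac{1}{2 J} = \frac{D}{J}$)
$\left(c{\left(-3,o{\left(6,T{\left(5 \right)} \right)} \right)} \left(-91\right)\right)^{2} = \left(- \frac{3}{4 + 3 \left(4 + 2 \cdot 5\right) 6} \left(-91\right)\right)^{2} = \left(- \frac{3}{4 + 3 \left(4 + 10\right) 6} \left(-91\right)\right)^{2} = \left(- \frac{3}{4 + 3 \cdot 14 \cdot 6} \left(-91\right)\right)^{2} = \left(- \frac{3}{4 + 252} \left(-91\right)\right)^{2} = \left(- \frac{3}{256} \left(-91\right)\right)^{2} = \left(\left(-3\right) \frac{1}{256} \left(-91\right)\right)^{2} = \left(\left(- \frac{3}{256}\right) \left(-91\right)\right)^{2} = \left(\frac{273}{256}\right)^{2} = \frac{74529}{65536}$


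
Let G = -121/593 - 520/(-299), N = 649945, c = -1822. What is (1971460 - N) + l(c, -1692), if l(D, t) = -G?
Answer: 18024122148/13639 ≈ 1.3215e+6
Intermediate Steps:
G = 20937/13639 (G = -121*1/593 - 520*(-1/299) = -121/593 + 40/23 = 20937/13639 ≈ 1.5351)
l(D, t) = -20937/13639 (l(D, t) = -1*20937/13639 = -20937/13639)
(1971460 - N) + l(c, -1692) = (1971460 - 1*649945) - 20937/13639 = (1971460 - 649945) - 20937/13639 = 1321515 - 20937/13639 = 18024122148/13639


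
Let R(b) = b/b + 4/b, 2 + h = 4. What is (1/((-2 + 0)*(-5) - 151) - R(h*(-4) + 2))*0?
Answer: 0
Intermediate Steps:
h = 2 (h = -2 + 4 = 2)
R(b) = 1 + 4/b
(1/((-2 + 0)*(-5) - 151) - R(h*(-4) + 2))*0 = (1/((-2 + 0)*(-5) - 151) - (4 + (2*(-4) + 2))/(2*(-4) + 2))*0 = (1/(-2*(-5) - 151) - (4 + (-8 + 2))/(-8 + 2))*0 = (1/(10 - 151) - (4 - 6)/(-6))*0 = (1/(-141) - (-1)*(-2)/6)*0 = (-1/141 - 1*1/3)*0 = (-1/141 - 1/3)*0 = -16/47*0 = 0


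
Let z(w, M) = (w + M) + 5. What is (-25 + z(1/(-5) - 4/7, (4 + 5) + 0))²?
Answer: 169744/1225 ≈ 138.57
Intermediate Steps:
z(w, M) = 5 + M + w (z(w, M) = (M + w) + 5 = 5 + M + w)
(-25 + z(1/(-5) - 4/7, (4 + 5) + 0))² = (-25 + (5 + ((4 + 5) + 0) + (1/(-5) - 4/7)))² = (-25 + (5 + (9 + 0) + (1*(-⅕) - 4*⅐)))² = (-25 + (5 + 9 + (-⅕ - 4/7)))² = (-25 + (5 + 9 - 27/35))² = (-25 + 463/35)² = (-412/35)² = 169744/1225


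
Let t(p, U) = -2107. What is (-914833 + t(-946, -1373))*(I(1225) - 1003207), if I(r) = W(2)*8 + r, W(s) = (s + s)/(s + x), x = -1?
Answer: 918728033000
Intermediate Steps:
W(s) = 2*s/(-1 + s) (W(s) = (s + s)/(s - 1) = (2*s)/(-1 + s) = 2*s/(-1 + s))
I(r) = 32 + r (I(r) = (2*2/(-1 + 2))*8 + r = (2*2/1)*8 + r = (2*2*1)*8 + r = 4*8 + r = 32 + r)
(-914833 + t(-946, -1373))*(I(1225) - 1003207) = (-914833 - 2107)*((32 + 1225) - 1003207) = -916940*(1257 - 1003207) = -916940*(-1001950) = 918728033000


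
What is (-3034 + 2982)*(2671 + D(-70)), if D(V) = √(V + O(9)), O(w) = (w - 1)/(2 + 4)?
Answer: -138892 - 52*I*√618/3 ≈ -1.3889e+5 - 430.9*I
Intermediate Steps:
O(w) = -⅙ + w/6 (O(w) = (-1 + w)/6 = (-1 + w)*(⅙) = -⅙ + w/6)
D(V) = √(4/3 + V) (D(V) = √(V + (-⅙ + (⅙)*9)) = √(V + (-⅙ + 3/2)) = √(V + 4/3) = √(4/3 + V))
(-3034 + 2982)*(2671 + D(-70)) = (-3034 + 2982)*(2671 + √(12 + 9*(-70))/3) = -52*(2671 + √(12 - 630)/3) = -52*(2671 + √(-618)/3) = -52*(2671 + (I*√618)/3) = -52*(2671 + I*√618/3) = -138892 - 52*I*√618/3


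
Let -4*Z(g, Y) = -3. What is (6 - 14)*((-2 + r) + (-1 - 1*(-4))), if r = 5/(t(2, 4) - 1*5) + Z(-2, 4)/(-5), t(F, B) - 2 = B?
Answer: -234/5 ≈ -46.800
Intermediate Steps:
Z(g, Y) = ¾ (Z(g, Y) = -¼*(-3) = ¾)
t(F, B) = 2 + B
r = 97/20 (r = 5/((2 + 4) - 1*5) + (¾)/(-5) = 5/(6 - 5) + (¾)*(-⅕) = 5/1 - 3/20 = 5*1 - 3/20 = 5 - 3/20 = 97/20 ≈ 4.8500)
(6 - 14)*((-2 + r) + (-1 - 1*(-4))) = (6 - 14)*((-2 + 97/20) + (-1 - 1*(-4))) = -8*(57/20 + (-1 + 4)) = -8*(57/20 + 3) = -8*117/20 = -234/5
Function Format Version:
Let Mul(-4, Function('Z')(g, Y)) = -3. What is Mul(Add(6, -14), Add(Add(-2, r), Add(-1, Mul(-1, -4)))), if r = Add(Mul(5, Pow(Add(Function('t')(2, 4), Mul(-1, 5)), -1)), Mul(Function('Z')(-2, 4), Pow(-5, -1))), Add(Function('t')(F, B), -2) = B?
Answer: Rational(-234, 5) ≈ -46.800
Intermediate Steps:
Function('Z')(g, Y) = Rational(3, 4) (Function('Z')(g, Y) = Mul(Rational(-1, 4), -3) = Rational(3, 4))
Function('t')(F, B) = Add(2, B)
r = Rational(97, 20) (r = Add(Mul(5, Pow(Add(Add(2, 4), Mul(-1, 5)), -1)), Mul(Rational(3, 4), Pow(-5, -1))) = Add(Mul(5, Pow(Add(6, -5), -1)), Mul(Rational(3, 4), Rational(-1, 5))) = Add(Mul(5, Pow(1, -1)), Rational(-3, 20)) = Add(Mul(5, 1), Rational(-3, 20)) = Add(5, Rational(-3, 20)) = Rational(97, 20) ≈ 4.8500)
Mul(Add(6, -14), Add(Add(-2, r), Add(-1, Mul(-1, -4)))) = Mul(Add(6, -14), Add(Add(-2, Rational(97, 20)), Add(-1, Mul(-1, -4)))) = Mul(-8, Add(Rational(57, 20), Add(-1, 4))) = Mul(-8, Add(Rational(57, 20), 3)) = Mul(-8, Rational(117, 20)) = Rational(-234, 5)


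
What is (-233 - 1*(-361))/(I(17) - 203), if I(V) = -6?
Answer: -128/209 ≈ -0.61244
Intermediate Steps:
(-233 - 1*(-361))/(I(17) - 203) = (-233 - 1*(-361))/(-6 - 203) = (-233 + 361)/(-209) = 128*(-1/209) = -128/209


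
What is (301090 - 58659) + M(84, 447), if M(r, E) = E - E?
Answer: 242431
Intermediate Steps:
M(r, E) = 0
(301090 - 58659) + M(84, 447) = (301090 - 58659) + 0 = 242431 + 0 = 242431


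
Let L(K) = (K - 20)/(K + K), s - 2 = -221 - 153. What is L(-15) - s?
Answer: 2239/6 ≈ 373.17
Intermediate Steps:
s = -372 (s = 2 + (-221 - 153) = 2 - 374 = -372)
L(K) = (-20 + K)/(2*K) (L(K) = (-20 + K)/((2*K)) = (-20 + K)*(1/(2*K)) = (-20 + K)/(2*K))
L(-15) - s = (½)*(-20 - 15)/(-15) - 1*(-372) = (½)*(-1/15)*(-35) + 372 = 7/6 + 372 = 2239/6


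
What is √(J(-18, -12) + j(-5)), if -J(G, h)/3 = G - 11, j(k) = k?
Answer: √82 ≈ 9.0554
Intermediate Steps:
J(G, h) = 33 - 3*G (J(G, h) = -3*(G - 11) = -3*(-11 + G) = 33 - 3*G)
√(J(-18, -12) + j(-5)) = √((33 - 3*(-18)) - 5) = √((33 + 54) - 5) = √(87 - 5) = √82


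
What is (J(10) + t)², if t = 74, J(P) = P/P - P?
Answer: 4225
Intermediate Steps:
J(P) = 1 - P
(J(10) + t)² = ((1 - 1*10) + 74)² = ((1 - 10) + 74)² = (-9 + 74)² = 65² = 4225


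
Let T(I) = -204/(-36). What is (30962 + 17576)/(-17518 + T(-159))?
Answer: -145614/52537 ≈ -2.7716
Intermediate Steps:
T(I) = 17/3 (T(I) = -204*(-1/36) = 17/3)
(30962 + 17576)/(-17518 + T(-159)) = (30962 + 17576)/(-17518 + 17/3) = 48538/(-52537/3) = 48538*(-3/52537) = -145614/52537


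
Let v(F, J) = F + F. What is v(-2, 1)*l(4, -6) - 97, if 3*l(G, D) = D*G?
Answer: -65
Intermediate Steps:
l(G, D) = D*G/3 (l(G, D) = (D*G)/3 = D*G/3)
v(F, J) = 2*F
v(-2, 1)*l(4, -6) - 97 = (2*(-2))*((1/3)*(-6)*4) - 97 = -4*(-8) - 97 = 32 - 97 = -65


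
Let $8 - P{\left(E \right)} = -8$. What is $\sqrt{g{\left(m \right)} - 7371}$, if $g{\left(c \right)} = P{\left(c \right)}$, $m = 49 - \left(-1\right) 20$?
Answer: $i \sqrt{7355} \approx 85.761 i$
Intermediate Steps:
$m = 69$ ($m = 49 - -20 = 49 + 20 = 69$)
$P{\left(E \right)} = 16$ ($P{\left(E \right)} = 8 - -8 = 8 + 8 = 16$)
$g{\left(c \right)} = 16$
$\sqrt{g{\left(m \right)} - 7371} = \sqrt{16 - 7371} = \sqrt{-7355} = i \sqrt{7355}$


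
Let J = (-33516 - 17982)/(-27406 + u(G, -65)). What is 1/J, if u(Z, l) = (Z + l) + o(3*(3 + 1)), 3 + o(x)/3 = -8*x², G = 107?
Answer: 30829/51498 ≈ 0.59864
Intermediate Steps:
o(x) = -9 - 24*x² (o(x) = -9 + 3*(-8*x²) = -9 - 24*x²)
u(Z, l) = -3465 + Z + l (u(Z, l) = (Z + l) + (-9 - 24*9*(3 + 1)²) = (Z + l) + (-9 - 24*(3*4)²) = (Z + l) + (-9 - 24*12²) = (Z + l) + (-9 - 24*144) = (Z + l) + (-9 - 3456) = (Z + l) - 3465 = -3465 + Z + l)
J = 51498/30829 (J = (-33516 - 17982)/(-27406 + (-3465 + 107 - 65)) = -51498/(-27406 - 3423) = -51498/(-30829) = -51498*(-1/30829) = 51498/30829 ≈ 1.6704)
1/J = 1/(51498/30829) = 30829/51498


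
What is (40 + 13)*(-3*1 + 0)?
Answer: -159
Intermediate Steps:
(40 + 13)*(-3*1 + 0) = 53*(-3 + 0) = 53*(-3) = -159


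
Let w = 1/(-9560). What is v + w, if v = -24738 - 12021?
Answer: -351416041/9560 ≈ -36759.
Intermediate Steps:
w = -1/9560 ≈ -0.00010460
v = -36759
v + w = -36759 - 1/9560 = -351416041/9560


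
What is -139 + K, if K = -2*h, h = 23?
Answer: -185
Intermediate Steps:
K = -46 (K = -2*23 = -46)
-139 + K = -139 - 46 = -185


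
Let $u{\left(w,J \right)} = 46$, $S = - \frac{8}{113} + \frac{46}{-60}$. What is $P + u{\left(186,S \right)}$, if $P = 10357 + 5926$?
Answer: $16329$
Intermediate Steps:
$S = - \frac{2839}{3390}$ ($S = \left(-8\right) \frac{1}{113} + 46 \left(- \frac{1}{60}\right) = - \frac{8}{113} - \frac{23}{30} = - \frac{2839}{3390} \approx -0.83746$)
$P = 16283$
$P + u{\left(186,S \right)} = 16283 + 46 = 16329$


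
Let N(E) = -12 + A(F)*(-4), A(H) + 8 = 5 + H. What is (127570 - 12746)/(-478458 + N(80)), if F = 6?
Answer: -57412/239241 ≈ -0.23998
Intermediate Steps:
A(H) = -3 + H (A(H) = -8 + (5 + H) = -3 + H)
N(E) = -24 (N(E) = -12 + (-3 + 6)*(-4) = -12 + 3*(-4) = -12 - 12 = -24)
(127570 - 12746)/(-478458 + N(80)) = (127570 - 12746)/(-478458 - 24) = 114824/(-478482) = 114824*(-1/478482) = -57412/239241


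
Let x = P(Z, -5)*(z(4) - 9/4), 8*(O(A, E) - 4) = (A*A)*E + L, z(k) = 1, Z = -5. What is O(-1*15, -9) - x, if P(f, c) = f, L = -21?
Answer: -258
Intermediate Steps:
O(A, E) = 11/8 + E*A²/8 (O(A, E) = 4 + ((A*A)*E - 21)/8 = 4 + (A²*E - 21)/8 = 4 + (E*A² - 21)/8 = 4 + (-21 + E*A²)/8 = 4 + (-21/8 + E*A²/8) = 11/8 + E*A²/8)
x = 25/4 (x = -5*(1 - 9/4) = -5*(-5/4) = 25/4 ≈ 6.2500)
O(-1*15, -9) - x = (11/8 + (⅛)*(-9)*(-1*15)²) - 1*25/4 = (11/8 + (⅛)*(-9)*(-15)²) - 25/4 = (11/8 + (⅛)*(-9)*225) - 25/4 = (11/8 - 2025/8) - 25/4 = -1007/4 - 25/4 = -258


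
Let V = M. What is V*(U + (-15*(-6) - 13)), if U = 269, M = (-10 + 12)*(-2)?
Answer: -1384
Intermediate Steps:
M = -4 (M = 2*(-2) = -4)
V = -4
V*(U + (-15*(-6) - 13)) = -4*(269 + (-15*(-6) - 13)) = -4*(269 + (90 - 13)) = -4*(269 + 77) = -4*346 = -1384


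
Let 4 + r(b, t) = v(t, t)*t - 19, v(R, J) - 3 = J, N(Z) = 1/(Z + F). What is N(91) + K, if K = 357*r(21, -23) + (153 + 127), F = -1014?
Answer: 144254746/923 ≈ 1.5629e+5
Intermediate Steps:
N(Z) = 1/(-1014 + Z) (N(Z) = 1/(Z - 1014) = 1/(-1014 + Z))
v(R, J) = 3 + J
r(b, t) = -23 + t*(3 + t) (r(b, t) = -4 + ((3 + t)*t - 19) = -4 + (t*(3 + t) - 19) = -4 + (-19 + t*(3 + t)) = -23 + t*(3 + t))
K = 156289 (K = 357*(-23 - 23*(3 - 23)) + (153 + 127) = 357*(-23 - 23*(-20)) + 280 = 357*(-23 + 460) + 280 = 357*437 + 280 = 156009 + 280 = 156289)
N(91) + K = 1/(-1014 + 91) + 156289 = 1/(-923) + 156289 = -1/923 + 156289 = 144254746/923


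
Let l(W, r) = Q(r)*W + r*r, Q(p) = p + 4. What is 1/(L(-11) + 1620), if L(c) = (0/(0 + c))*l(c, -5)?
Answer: 1/1620 ≈ 0.00061728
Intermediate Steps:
Q(p) = 4 + p
l(W, r) = r**2 + W*(4 + r) (l(W, r) = (4 + r)*W + r*r = W*(4 + r) + r**2 = r**2 + W*(4 + r))
L(c) = 0 (L(c) = (0/(0 + c))*((-5)**2 + c*(4 - 5)) = (0/c)*(25 + c*(-1)) = 0*(25 - c) = 0)
1/(L(-11) + 1620) = 1/(0 + 1620) = 1/1620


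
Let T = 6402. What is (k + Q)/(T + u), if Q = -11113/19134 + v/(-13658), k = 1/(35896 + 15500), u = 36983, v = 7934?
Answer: -1300256376649/48560209776748260 ≈ -2.6776e-5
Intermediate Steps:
k = 1/51396 ≈ 1.9457e-5
Q = -151795255/130666086 (Q = -11113/19134 + 7934/(-13658) = -11113*1/19134 + 7934*(-1/13658) = -11113/19134 - 3967/6829 = -151795255/130666086 ≈ -1.1617)
(k + Q)/(T + u) = (1/51396 - 151795255/130666086)/(6402 + 36983) = -1300256376649/1119285692676/43385 = -1300256376649/1119285692676*1/43385 = -1300256376649/48560209776748260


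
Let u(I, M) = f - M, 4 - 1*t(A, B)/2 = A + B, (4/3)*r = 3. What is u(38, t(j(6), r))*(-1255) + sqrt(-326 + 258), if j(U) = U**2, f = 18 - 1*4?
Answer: -207075/2 + 2*I*sqrt(17) ≈ -1.0354e+5 + 8.2462*I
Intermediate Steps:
r = 9/4 (r = (3/4)*3 = 9/4 ≈ 2.2500)
f = 14 (f = 18 - 4 = 14)
t(A, B) = 8 - 2*A - 2*B (t(A, B) = 8 - 2*(A + B) = 8 + (-2*A - 2*B) = 8 - 2*A - 2*B)
u(I, M) = 14 - M
u(38, t(j(6), r))*(-1255) + sqrt(-326 + 258) = (14 - (8 - 2*6**2 - 2*9/4))*(-1255) + sqrt(-326 + 258) = (14 - (8 - 2*36 - 9/2))*(-1255) + sqrt(-68) = (14 - (8 - 72 - 9/2))*(-1255) + 2*I*sqrt(17) = (14 - 1*(-137/2))*(-1255) + 2*I*sqrt(17) = (14 + 137/2)*(-1255) + 2*I*sqrt(17) = (165/2)*(-1255) + 2*I*sqrt(17) = -207075/2 + 2*I*sqrt(17)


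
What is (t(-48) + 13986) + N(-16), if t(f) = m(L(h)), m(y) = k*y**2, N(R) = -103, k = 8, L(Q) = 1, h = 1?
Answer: 13891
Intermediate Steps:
m(y) = 8*y**2
t(f) = 8 (t(f) = 8*1**2 = 8*1 = 8)
(t(-48) + 13986) + N(-16) = (8 + 13986) - 103 = 13994 - 103 = 13891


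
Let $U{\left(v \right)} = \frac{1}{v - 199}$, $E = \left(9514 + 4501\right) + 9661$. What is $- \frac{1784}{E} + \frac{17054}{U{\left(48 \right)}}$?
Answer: $- \frac{15242336972}{5919} \approx -2.5752 \cdot 10^{6}$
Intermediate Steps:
$E = 23676$ ($E = 14015 + 9661 = 23676$)
$U{\left(v \right)} = \frac{1}{-199 + v}$
$- \frac{1784}{E} + \frac{17054}{U{\left(48 \right)}} = - \frac{1784}{23676} + \frac{17054}{\frac{1}{-199 + 48}} = \left(-1784\right) \frac{1}{23676} + \frac{17054}{\frac{1}{-151}} = - \frac{446}{5919} + \frac{17054}{- \frac{1}{151}} = - \frac{446}{5919} + 17054 \left(-151\right) = - \frac{446}{5919} - 2575154 = - \frac{15242336972}{5919}$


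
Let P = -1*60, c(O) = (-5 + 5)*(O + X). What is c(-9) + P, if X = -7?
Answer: -60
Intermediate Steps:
c(O) = 0 (c(O) = (-5 + 5)*(O - 7) = 0*(-7 + O) = 0)
P = -60
c(-9) + P = 0 - 60 = -60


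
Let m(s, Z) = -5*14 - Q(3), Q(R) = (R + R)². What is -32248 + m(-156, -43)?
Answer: -32354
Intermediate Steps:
Q(R) = 4*R² (Q(R) = (2*R)² = 4*R²)
m(s, Z) = -106 (m(s, Z) = -5*14 - 4*3² = -70 - 4*9 = -70 - 1*36 = -70 - 36 = -106)
-32248 + m(-156, -43) = -32248 - 106 = -32354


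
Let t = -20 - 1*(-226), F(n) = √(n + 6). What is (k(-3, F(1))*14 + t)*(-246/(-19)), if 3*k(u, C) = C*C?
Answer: 58712/19 ≈ 3090.1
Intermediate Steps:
F(n) = √(6 + n)
t = 206 (t = -20 + 226 = 206)
k(u, C) = C²/3 (k(u, C) = (C*C)/3 = C²/3)
(k(-3, F(1))*14 + t)*(-246/(-19)) = (((√(6 + 1))²/3)*14 + 206)*(-246/(-19)) = (((√7)²/3)*14 + 206)*(-246*(-1/19)) = (((⅓)*7)*14 + 206)*(246/19) = ((7/3)*14 + 206)*(246/19) = (98/3 + 206)*(246/19) = (716/3)*(246/19) = 58712/19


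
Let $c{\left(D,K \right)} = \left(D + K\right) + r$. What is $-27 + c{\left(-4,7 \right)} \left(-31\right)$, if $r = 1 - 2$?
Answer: $-89$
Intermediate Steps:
$r = -1$ ($r = 1 + \left(-2 + 0\right) = 1 - 2 = -1$)
$c{\left(D,K \right)} = -1 + D + K$ ($c{\left(D,K \right)} = \left(D + K\right) - 1 = -1 + D + K$)
$-27 + c{\left(-4,7 \right)} \left(-31\right) = -27 + \left(-1 - 4 + 7\right) \left(-31\right) = -27 + 2 \left(-31\right) = -27 - 62 = -89$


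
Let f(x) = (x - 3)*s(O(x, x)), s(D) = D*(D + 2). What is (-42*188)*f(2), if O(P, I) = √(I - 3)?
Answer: -7896 + 15792*I ≈ -7896.0 + 15792.0*I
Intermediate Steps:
O(P, I) = √(-3 + I)
s(D) = D*(2 + D)
f(x) = (-3 + x)^(3/2)*(2 + √(-3 + x)) (f(x) = (x - 3)*(√(-3 + x)*(2 + √(-3 + x))) = (-3 + x)*(√(-3 + x)*(2 + √(-3 + x))) = (-3 + x)^(3/2)*(2 + √(-3 + x)))
(-42*188)*f(2) = (-42*188)*((-3 + 2)² + 2*(-3 + 2)^(3/2)) = -7896*((-1)² + 2*(-1)^(3/2)) = -7896*(1 + 2*(-I)) = -7896*(1 - 2*I) = -7896 + 15792*I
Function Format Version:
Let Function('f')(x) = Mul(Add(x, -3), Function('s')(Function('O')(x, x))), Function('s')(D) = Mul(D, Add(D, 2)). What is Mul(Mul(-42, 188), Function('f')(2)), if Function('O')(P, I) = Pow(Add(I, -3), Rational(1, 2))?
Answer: Add(-7896, Mul(15792, I)) ≈ Add(-7896.0, Mul(15792., I))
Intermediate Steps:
Function('O')(P, I) = Pow(Add(-3, I), Rational(1, 2))
Function('s')(D) = Mul(D, Add(2, D))
Function('f')(x) = Mul(Pow(Add(-3, x), Rational(3, 2)), Add(2, Pow(Add(-3, x), Rational(1, 2)))) (Function('f')(x) = Mul(Add(x, -3), Mul(Pow(Add(-3, x), Rational(1, 2)), Add(2, Pow(Add(-3, x), Rational(1, 2))))) = Mul(Add(-3, x), Mul(Pow(Add(-3, x), Rational(1, 2)), Add(2, Pow(Add(-3, x), Rational(1, 2))))) = Mul(Pow(Add(-3, x), Rational(3, 2)), Add(2, Pow(Add(-3, x), Rational(1, 2)))))
Mul(Mul(-42, 188), Function('f')(2)) = Mul(Mul(-42, 188), Add(Pow(Add(-3, 2), 2), Mul(2, Pow(Add(-3, 2), Rational(3, 2))))) = Mul(-7896, Add(Pow(-1, 2), Mul(2, Pow(-1, Rational(3, 2))))) = Mul(-7896, Add(1, Mul(2, Mul(-1, I)))) = Mul(-7896, Add(1, Mul(-2, I))) = Add(-7896, Mul(15792, I))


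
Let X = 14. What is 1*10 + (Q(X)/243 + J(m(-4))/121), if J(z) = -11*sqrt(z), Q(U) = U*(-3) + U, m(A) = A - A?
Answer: 2402/243 ≈ 9.8848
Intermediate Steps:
m(A) = 0
Q(U) = -2*U (Q(U) = -3*U + U = -2*U)
1*10 + (Q(X)/243 + J(m(-4))/121) = 1*10 + (-2*14/243 - 11*sqrt(0)/121) = 10 + (-28*1/243 - 11*0*(1/121)) = 10 + (-28/243 + 0*(1/121)) = 10 + (-28/243 + 0) = 10 - 28/243 = 2402/243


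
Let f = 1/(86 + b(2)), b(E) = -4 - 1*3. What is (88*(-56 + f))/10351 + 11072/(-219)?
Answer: -830830504/16280241 ≈ -51.033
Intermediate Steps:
b(E) = -7 (b(E) = -4 - 3 = -7)
f = 1/79 (f = 1/(86 - 7) = 1/79 ≈ 0.012658)
(88*(-56 + f))/10351 + 11072/(-219) = (88*(-56 + 1/79))/10351 + 11072/(-219) = (88*(-4423/79))*(1/10351) + 11072*(-1/219) = -389224/79*1/10351 - 11072/219 = -35384/74339 - 11072/219 = -830830504/16280241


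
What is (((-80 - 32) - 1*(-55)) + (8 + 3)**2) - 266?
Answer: -202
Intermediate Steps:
(((-80 - 32) - 1*(-55)) + (8 + 3)**2) - 266 = ((-112 + 55) + 11**2) - 266 = (-57 + 121) - 266 = 64 - 266 = -202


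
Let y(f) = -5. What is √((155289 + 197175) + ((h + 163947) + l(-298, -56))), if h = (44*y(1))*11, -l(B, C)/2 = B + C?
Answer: √514699 ≈ 717.42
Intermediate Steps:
l(B, C) = -2*B - 2*C (l(B, C) = -2*(B + C) = -2*B - 2*C)
h = -2420 (h = (44*(-5))*11 = -220*11 = -2420)
√((155289 + 197175) + ((h + 163947) + l(-298, -56))) = √((155289 + 197175) + ((-2420 + 163947) + (-2*(-298) - 2*(-56)))) = √(352464 + (161527 + (596 + 112))) = √(352464 + (161527 + 708)) = √(352464 + 162235) = √514699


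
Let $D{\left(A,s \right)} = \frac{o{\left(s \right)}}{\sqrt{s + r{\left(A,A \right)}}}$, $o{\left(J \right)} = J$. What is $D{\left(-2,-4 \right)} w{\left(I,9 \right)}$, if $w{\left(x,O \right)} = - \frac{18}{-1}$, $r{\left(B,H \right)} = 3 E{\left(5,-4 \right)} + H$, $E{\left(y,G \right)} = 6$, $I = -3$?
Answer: $- 12 \sqrt{3} \approx -20.785$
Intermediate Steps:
$r{\left(B,H \right)} = 18 + H$ ($r{\left(B,H \right)} = 3 \cdot 6 + H = 18 + H$)
$w{\left(x,O \right)} = 18$ ($w{\left(x,O \right)} = \left(-18\right) \left(-1\right) = 18$)
$D{\left(A,s \right)} = \frac{s}{\sqrt{18 + A + s}}$ ($D{\left(A,s \right)} = \frac{s}{\sqrt{s + \left(18 + A\right)}} = \frac{s}{\sqrt{18 + A + s}}$)
$D{\left(-2,-4 \right)} w{\left(I,9 \right)} = - \frac{4}{\sqrt{18 - 2 - 4}} \cdot 18 = - \frac{4}{2 \sqrt{3}} \cdot 18 = - 4 \frac{\sqrt{3}}{6} \cdot 18 = - \frac{2 \sqrt{3}}{3} \cdot 18 = - 12 \sqrt{3}$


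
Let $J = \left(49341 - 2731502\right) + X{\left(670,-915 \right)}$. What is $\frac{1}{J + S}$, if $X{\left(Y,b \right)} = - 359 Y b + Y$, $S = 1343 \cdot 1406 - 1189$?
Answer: $\frac{1}{219290528} \approx 4.5602 \cdot 10^{-9}$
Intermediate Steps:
$S = 1887069$ ($S = 1888258 - 1189 = 1887069$)
$X{\left(Y,b \right)} = Y - 359 Y b$ ($X{\left(Y,b \right)} = - 359 Y b + Y = Y - 359 Y b$)
$J = 217403459$ ($J = \left(49341 - 2731502\right) + 670 \left(1 - -328485\right) = -2682161 + 670 \left(1 + 328485\right) = -2682161 + 670 \cdot 328486 = -2682161 + 220085620 = 217403459$)
$\frac{1}{J + S} = \frac{1}{217403459 + 1887069} = \frac{1}{219290528}$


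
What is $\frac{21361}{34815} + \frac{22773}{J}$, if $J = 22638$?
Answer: $\frac{38679161}{23883090} \approx 1.6195$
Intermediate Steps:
$\frac{21361}{34815} + \frac{22773}{J} = \frac{21361}{34815} + \frac{22773}{22638} = 21361 \cdot \frac{1}{34815} + 22773 \cdot \frac{1}{22638} = \frac{21361}{34815} + \frac{7591}{7546} = \frac{38679161}{23883090}$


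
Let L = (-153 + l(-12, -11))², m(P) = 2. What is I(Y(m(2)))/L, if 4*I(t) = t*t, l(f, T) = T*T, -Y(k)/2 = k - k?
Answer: 0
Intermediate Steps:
Y(k) = 0 (Y(k) = -2*(k - k) = -2*0 = 0)
l(f, T) = T²
I(t) = t²/4 (I(t) = (t*t)/4 = t²/4)
L = 1024 (L = (-153 + (-11)²)² = (-153 + 121)² = (-32)² = 1024)
I(Y(m(2)))/L = ((¼)*0²)/1024 = ((¼)*0)*(1/1024) = 0*(1/1024) = 0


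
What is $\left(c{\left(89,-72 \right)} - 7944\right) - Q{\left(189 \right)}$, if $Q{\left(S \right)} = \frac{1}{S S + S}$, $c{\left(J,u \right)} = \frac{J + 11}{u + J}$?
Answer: $- \frac{4845982697}{610470} \approx -7938.1$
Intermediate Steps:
$c{\left(J,u \right)} = \frac{11 + J}{J + u}$
$Q{\left(S \right)} = \frac{1}{S + S^{2}}$ ($Q{\left(S \right)} = \frac{1}{S^{2} + S} = \frac{1}{S + S^{2}}$)
$\left(c{\left(89,-72 \right)} - 7944\right) - Q{\left(189 \right)} = \left(\frac{11 + 89}{89 - 72} - 7944\right) - \frac{1}{189 \left(1 + 189\right)} = \left(\frac{1}{17} \cdot 100 - 7944\right) - \frac{1}{189 \cdot 190} = \left(\frac{1}{17} \cdot 100 - 7944\right) - \frac{1}{189} \cdot \frac{1}{190} = \left(\frac{100}{17} - 7944\right) - \frac{1}{35910} = - \frac{134948}{17} - \frac{1}{35910} = - \frac{4845982697}{610470}$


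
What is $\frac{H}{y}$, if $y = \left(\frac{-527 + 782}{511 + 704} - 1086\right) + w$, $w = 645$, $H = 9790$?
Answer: $- \frac{396495}{17852} \approx -22.21$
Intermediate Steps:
$y = - \frac{35704}{81}$ ($y = \left(\frac{-527 + 782}{511 + 704} - 1086\right) + 645 = \left(\frac{255}{1215} - 1086\right) + 645 = \left(255 \cdot \frac{1}{1215} - 1086\right) + 645 = \left(\frac{17}{81} - 1086\right) + 645 = - \frac{87949}{81} + 645 = - \frac{35704}{81} \approx -440.79$)
$\frac{H}{y} = \frac{9790}{- \frac{35704}{81}} = 9790 \left(- \frac{81}{35704}\right) = - \frac{396495}{17852}$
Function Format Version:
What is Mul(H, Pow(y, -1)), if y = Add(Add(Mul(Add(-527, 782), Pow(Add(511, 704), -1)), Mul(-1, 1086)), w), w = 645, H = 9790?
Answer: Rational(-396495, 17852) ≈ -22.210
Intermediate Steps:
y = Rational(-35704, 81) (y = Add(Add(Mul(Add(-527, 782), Pow(Add(511, 704), -1)), Mul(-1, 1086)), 645) = Add(Add(Mul(255, Pow(1215, -1)), -1086), 645) = Add(Add(Mul(255, Rational(1, 1215)), -1086), 645) = Add(Add(Rational(17, 81), -1086), 645) = Add(Rational(-87949, 81), 645) = Rational(-35704, 81) ≈ -440.79)
Mul(H, Pow(y, -1)) = Mul(9790, Pow(Rational(-35704, 81), -1)) = Mul(9790, Rational(-81, 35704)) = Rational(-396495, 17852)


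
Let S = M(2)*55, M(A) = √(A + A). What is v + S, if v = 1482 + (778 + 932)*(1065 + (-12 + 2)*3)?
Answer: 1771442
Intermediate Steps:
M(A) = √2*√A (M(A) = √(2*A) = √2*√A)
S = 110 (S = (√2*√2)*55 = 2*55 = 110)
v = 1771332 (v = 1482 + 1710*(1065 - 10*3) = 1482 + 1710*(1065 - 30) = 1482 + 1710*1035 = 1482 + 1769850 = 1771332)
v + S = 1771332 + 110 = 1771442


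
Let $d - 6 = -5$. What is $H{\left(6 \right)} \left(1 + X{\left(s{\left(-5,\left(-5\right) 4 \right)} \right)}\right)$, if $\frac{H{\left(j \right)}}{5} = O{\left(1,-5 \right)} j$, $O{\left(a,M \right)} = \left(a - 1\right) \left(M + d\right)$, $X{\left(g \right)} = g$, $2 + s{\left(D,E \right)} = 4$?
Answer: $0$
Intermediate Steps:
$d = 1$ ($d = 6 - 5 = 1$)
$s{\left(D,E \right)} = 2$ ($s{\left(D,E \right)} = -2 + 4 = 2$)
$O{\left(a,M \right)} = \left(1 + M\right) \left(-1 + a\right)$ ($O{\left(a,M \right)} = \left(a - 1\right) \left(M + 1\right) = \left(-1 + a\right) \left(1 + M\right) = \left(1 + M\right) \left(-1 + a\right)$)
$H{\left(j \right)} = 0$ ($H{\left(j \right)} = 5 \left(-1 + 1 - -5 - 5\right) j = 5 \left(-1 + 1 + 5 - 5\right) j = 5 \cdot 0 j = 5 \cdot 0 = 0$)
$H{\left(6 \right)} \left(1 + X{\left(s{\left(-5,\left(-5\right) 4 \right)} \right)}\right) = 0 \left(1 + 2\right) = 0 \cdot 3 = 0$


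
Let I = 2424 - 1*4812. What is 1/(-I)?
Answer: 1/2388 ≈ 0.00041876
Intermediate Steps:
I = -2388 (I = 2424 - 4812 = -2388)
1/(-I) = 1/(-1*(-2388)) = 1/2388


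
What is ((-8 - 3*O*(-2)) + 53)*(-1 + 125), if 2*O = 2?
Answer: 6324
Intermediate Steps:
O = 1 (O = (½)*2 = 1)
((-8 - 3*O*(-2)) + 53)*(-1 + 125) = ((-8 - 3*1*(-2)) + 53)*(-1 + 125) = ((-8 - 3*(-2)) + 53)*124 = ((-8 + 6) + 53)*124 = (-2 + 53)*124 = 51*124 = 6324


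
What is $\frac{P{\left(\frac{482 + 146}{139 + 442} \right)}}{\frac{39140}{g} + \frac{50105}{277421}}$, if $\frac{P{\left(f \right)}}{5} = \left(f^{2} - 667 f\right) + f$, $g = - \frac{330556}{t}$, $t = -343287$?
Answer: $- \frac{2780987124663261188}{31456595276806372169} \approx -0.088407$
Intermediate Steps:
$g = \frac{330556}{343287}$ ($g = - \frac{330556}{-343287} = \left(-330556\right) \left(- \frac{1}{343287}\right) = \frac{330556}{343287} \approx 0.96291$)
$P{\left(f \right)} = - 3330 f + 5 f^{2}$ ($P{\left(f \right)} = 5 \left(\left(f^{2} - 667 f\right) + f\right) = 5 \left(f^{2} - 666 f\right) = - 3330 f + 5 f^{2}$)
$\frac{P{\left(\frac{482 + 146}{139 + 442} \right)}}{\frac{39140}{g} + \frac{50105}{277421}} = \frac{5 \frac{482 + 146}{139 + 442} \left(-666 + \frac{482 + 146}{139 + 442}\right)}{\frac{39140}{\frac{330556}{343287}} + \frac{50105}{277421}} = \frac{5 \cdot \frac{628}{581} \left(-666 + \frac{628}{581}\right)}{39140 \cdot \frac{343287}{330556} + 50105 \cdot \frac{1}{277421}} = \frac{5 \cdot 628 \cdot \frac{1}{581} \left(-666 + 628 \cdot \frac{1}{581}\right)}{\frac{3359063295}{82639} + \frac{50105}{277421}} = \frac{5 \cdot \frac{628}{581} \left(-666 + \frac{628}{581}\right)}{\frac{931878838989290}{22925794019}} = 5 \cdot \frac{628}{581} \left(- \frac{386318}{581}\right) \frac{22925794019}{931878838989290} = \left(- \frac{1213038520}{337561}\right) \frac{22925794019}{931878838989290} = - \frac{2780987124663261188}{31456595276806372169}$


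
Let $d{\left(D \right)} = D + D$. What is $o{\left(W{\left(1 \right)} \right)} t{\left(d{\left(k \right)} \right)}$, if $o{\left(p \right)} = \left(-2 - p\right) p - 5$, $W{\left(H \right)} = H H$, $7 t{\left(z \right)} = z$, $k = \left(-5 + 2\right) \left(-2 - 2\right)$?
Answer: $- \frac{192}{7} \approx -27.429$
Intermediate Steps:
$k = 12$ ($k = \left(-3\right) \left(-4\right) = 12$)
$d{\left(D \right)} = 2 D$
$t{\left(z \right)} = \frac{z}{7}$
$W{\left(H \right)} = H^{2}$
$o{\left(p \right)} = -5 + p \left(-2 - p\right)$ ($o{\left(p \right)} = p \left(-2 - p\right) - 5 = -5 + p \left(-2 - p\right)$)
$o{\left(W{\left(1 \right)} \right)} t{\left(d{\left(k \right)} \right)} = \left(-5 - \left(1^{2}\right)^{2} - 2 \cdot 1^{2}\right) \frac{2 \cdot 12}{7} = \left(-5 - 1^{2} - 2\right) \frac{1}{7} \cdot 24 = \left(-5 - 1 - 2\right) \frac{24}{7} = \left(-8\right) \frac{24}{7} = - \frac{192}{7}$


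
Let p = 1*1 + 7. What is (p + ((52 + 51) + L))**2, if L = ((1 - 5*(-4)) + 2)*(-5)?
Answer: 16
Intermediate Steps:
L = -115 (L = ((1 + 20) + 2)*(-5) = (21 + 2)*(-5) = 23*(-5) = -115)
p = 8 (p = 1 + 7 = 8)
(p + ((52 + 51) + L))**2 = (8 + ((52 + 51) - 115))**2 = (8 + (103 - 115))**2 = (8 - 12)**2 = (-4)**2 = 16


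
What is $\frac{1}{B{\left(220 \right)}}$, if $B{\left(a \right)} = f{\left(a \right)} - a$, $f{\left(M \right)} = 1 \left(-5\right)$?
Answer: $- \frac{1}{225} \approx -0.0044444$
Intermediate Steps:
$f{\left(M \right)} = -5$
$B{\left(a \right)} = -5 - a$
$\frac{1}{B{\left(220 \right)}} = \frac{1}{-5 - 220} = \frac{1}{-225} = - \frac{1}{225}$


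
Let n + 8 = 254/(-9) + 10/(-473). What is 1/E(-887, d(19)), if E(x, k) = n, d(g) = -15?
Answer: -4257/154288 ≈ -0.027591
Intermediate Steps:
n = -154288/4257 (n = -8 + (254/(-9) + 10/(-473)) = -8 + (254*(-⅑) + 10*(-1/473)) = -8 + (-254/9 - 10/473) = -8 - 120232/4257 = -154288/4257 ≈ -36.243)
E(x, k) = -154288/4257
1/E(-887, d(19)) = 1/(-154288/4257) = -4257/154288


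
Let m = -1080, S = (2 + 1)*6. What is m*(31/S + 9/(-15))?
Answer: -1212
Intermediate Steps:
S = 18 (S = 3*6 = 18)
m*(31/S + 9/(-15)) = -1080*(31/18 + 9/(-15)) = -1080*(31*(1/18) + 9*(-1/15)) = -1080*(31/18 - 3/5) = -1080*101/90 = -1212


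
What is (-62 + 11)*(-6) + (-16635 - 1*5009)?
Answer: -21338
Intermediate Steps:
(-62 + 11)*(-6) + (-16635 - 1*5009) = -51*(-6) + (-16635 - 5009) = 306 - 21644 = -21338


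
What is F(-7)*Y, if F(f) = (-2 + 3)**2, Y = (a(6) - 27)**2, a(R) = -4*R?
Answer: 2601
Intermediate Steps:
Y = 2601 (Y = (-4*6 - 27)**2 = (-24 - 27)**2 = (-51)**2 = 2601)
F(f) = 1 (F(f) = 1**2 = 1)
F(-7)*Y = 1*2601 = 2601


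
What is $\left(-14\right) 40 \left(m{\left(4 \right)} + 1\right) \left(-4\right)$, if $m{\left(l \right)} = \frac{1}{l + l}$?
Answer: $2520$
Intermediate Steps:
$m{\left(l \right)} = \frac{1}{2 l}$
$\left(-14\right) 40 \left(m{\left(4 \right)} + 1\right) \left(-4\right) = \left(-14\right) 40 \left(\frac{1}{2 \cdot 4} + 1\right) \left(-4\right) = - 560 \left(\frac{1}{2} \cdot \frac{1}{4} + 1\right) \left(-4\right) = - 560 \left(\frac{1}{8} + 1\right) \left(-4\right) = - 560 \cdot \frac{9}{8} \left(-4\right) = \left(-560\right) \left(- \frac{9}{2}\right) = 2520$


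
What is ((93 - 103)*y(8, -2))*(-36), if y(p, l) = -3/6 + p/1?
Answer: 2700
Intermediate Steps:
y(p, l) = -1/2 + p (y(p, l) = -3*1/6 + p*1 = -1/2 + p)
((93 - 103)*y(8, -2))*(-36) = ((93 - 103)*(-1/2 + 8))*(-36) = -10*15/2*(-36) = -75*(-36) = 2700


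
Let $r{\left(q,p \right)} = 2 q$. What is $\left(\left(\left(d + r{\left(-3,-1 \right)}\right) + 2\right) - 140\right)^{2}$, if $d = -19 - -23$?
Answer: $19600$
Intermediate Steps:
$d = 4$ ($d = -19 + 23 = 4$)
$\left(\left(\left(d + r{\left(-3,-1 \right)}\right) + 2\right) - 140\right)^{2} = \left(\left(\left(4 + 2 \left(-3\right)\right) + 2\right) - 140\right)^{2} = \left(\left(\left(4 - 6\right) + 2\right) - 140\right)^{2} = \left(\left(-2 + 2\right) - 140\right)^{2} = \left(0 - 140\right)^{2} = \left(-140\right)^{2} = 19600$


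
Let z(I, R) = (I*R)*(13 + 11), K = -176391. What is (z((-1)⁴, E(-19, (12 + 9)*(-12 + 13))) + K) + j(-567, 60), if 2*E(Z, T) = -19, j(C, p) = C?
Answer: -177186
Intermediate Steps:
E(Z, T) = -19/2 (E(Z, T) = (½)*(-19) = -19/2)
z(I, R) = 24*I*R (z(I, R) = (I*R)*24 = 24*I*R)
(z((-1)⁴, E(-19, (12 + 9)*(-12 + 13))) + K) + j(-567, 60) = (24*(-1)⁴*(-19/2) - 176391) - 567 = (24*1*(-19/2) - 176391) - 567 = (-228 - 176391) - 567 = -176619 - 567 = -177186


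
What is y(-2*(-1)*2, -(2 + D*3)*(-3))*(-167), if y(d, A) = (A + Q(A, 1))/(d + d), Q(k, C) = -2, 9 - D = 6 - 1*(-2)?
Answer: -2171/8 ≈ -271.38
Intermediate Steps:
D = 1 (D = 9 - (6 - 1*(-2)) = 9 - (6 + 2) = 9 - 1*8 = 9 - 8 = 1)
y(d, A) = (-2 + A)/(2*d) (y(d, A) = (A - 2)/(d + d) = (-2 + A)/((2*d)) = (-2 + A)*(1/(2*d)) = (-2 + A)/(2*d))
y(-2*(-1)*2, -(2 + D*3)*(-3))*(-167) = ((-2 - (2 + 1*3)*(-3))/(2*((-2*(-1)*2))))*(-167) = ((-2 - (2 + 3)*(-3))/(2*((2*2))))*(-167) = ((½)*(-2 - 1*5*(-3))/4)*(-167) = ((½)*(¼)*(-2 - 5*(-3)))*(-167) = ((½)*(¼)*(-2 + 15))*(-167) = ((½)*(¼)*13)*(-167) = (13/8)*(-167) = -2171/8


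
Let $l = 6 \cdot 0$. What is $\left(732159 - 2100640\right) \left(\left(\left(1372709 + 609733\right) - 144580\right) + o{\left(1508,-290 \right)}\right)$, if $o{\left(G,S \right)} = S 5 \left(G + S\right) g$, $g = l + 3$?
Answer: $4735543654678$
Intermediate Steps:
$l = 0$
$g = 3$ ($g = 0 + 3 = 3$)
$o{\left(G,S \right)} = 15 S \left(G + S\right)$ ($o{\left(G,S \right)} = S 5 \left(G + S\right) 3 = 5 S \left(G + S\right) 3 = 15 S \left(G + S\right)$)
$\left(732159 - 2100640\right) \left(\left(\left(1372709 + 609733\right) - 144580\right) + o{\left(1508,-290 \right)}\right) = \left(732159 - 2100640\right) \left(\left(\left(1372709 + 609733\right) - 144580\right) + 15 \left(-290\right) \left(1508 - 290\right)\right) = - 1368481 \left(\left(1982442 - 144580\right) + 15 \left(-290\right) 1218\right) = - 1368481 \left(1837862 - 5298300\right) = \left(-1368481\right) \left(-3460438\right) = 4735543654678$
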